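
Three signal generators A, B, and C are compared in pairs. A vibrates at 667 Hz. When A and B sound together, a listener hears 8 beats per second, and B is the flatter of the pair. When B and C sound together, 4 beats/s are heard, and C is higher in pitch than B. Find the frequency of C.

663 Hz

B is below A, so f_B = 667 − 8 = 659 Hz.
C is above B, so f_C = 659 + 4 = 663 Hz.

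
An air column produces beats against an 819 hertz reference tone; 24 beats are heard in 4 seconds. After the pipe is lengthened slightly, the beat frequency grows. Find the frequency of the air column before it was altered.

Beat frequency = 24/4 = 6 Hz.
|f − 819| = 6, so the air column was at either 813 Hz or 825 Hz.
A longer pipe has a lower fundamental; the adjustment lowers the air column's frequency.
The beat rate rose, so the adjustment moved the air column further from 819 Hz — it was already below the reference.

813 Hz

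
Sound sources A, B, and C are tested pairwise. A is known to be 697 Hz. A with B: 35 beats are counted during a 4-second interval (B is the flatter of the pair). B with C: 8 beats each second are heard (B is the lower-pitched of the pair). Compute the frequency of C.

A–B: Beat frequency = 35/4 = 8.75 Hz.
B is below A, so f_B = 697 − 8.75 = 688.25 Hz.
C is above B, so f_C = 688.25 + 8 = 696.25 Hz.

696.25 Hz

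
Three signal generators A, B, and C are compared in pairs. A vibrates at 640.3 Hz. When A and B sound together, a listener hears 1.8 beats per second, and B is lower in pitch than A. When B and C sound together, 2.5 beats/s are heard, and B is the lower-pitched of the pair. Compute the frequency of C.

641 Hz

B is below A, so f_B = 640.3 − 1.8 = 638.5 Hz.
C is above B, so f_C = 638.5 + 2.5 = 641 Hz.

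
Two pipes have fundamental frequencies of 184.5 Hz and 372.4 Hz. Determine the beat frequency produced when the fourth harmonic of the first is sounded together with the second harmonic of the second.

6.8 Hz

Fourth harmonic of the first: 4·184.5 = 738.0 Hz.
Second harmonic of the second: 2·372.4 = 744.8 Hz.
f_beat = |738.0 − 744.8| = 6.8 Hz.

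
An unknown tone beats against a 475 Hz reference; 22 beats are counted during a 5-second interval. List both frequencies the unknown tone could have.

Beat frequency = 22/5 = 4.4 Hz.
|f − 475| = 4.4, so f = 475 ± 4.4.

470.6 Hz or 479.4 Hz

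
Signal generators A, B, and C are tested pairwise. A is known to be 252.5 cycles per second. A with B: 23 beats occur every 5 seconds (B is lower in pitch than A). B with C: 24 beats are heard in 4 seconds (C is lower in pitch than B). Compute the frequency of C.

A–B: Beat frequency = 23/5 = 4.6 Hz.
B is below A, so f_B = 252.5 − 4.6 = 247.9 Hz.
B–C: Beat frequency = 24/4 = 6 Hz.
C is below B, so f_C = 247.9 − 6 = 241.9 Hz.

241.9 Hz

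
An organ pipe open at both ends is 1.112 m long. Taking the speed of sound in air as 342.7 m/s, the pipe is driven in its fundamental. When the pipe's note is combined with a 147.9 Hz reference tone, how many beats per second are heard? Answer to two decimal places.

Open pipe: f_n = n·v/(2L) = 1·342.7/(2·1.112) = 154.0917 Hz.
f_beat = |154.0917 − 147.9| = 6.19 Hz.

6.19 Hz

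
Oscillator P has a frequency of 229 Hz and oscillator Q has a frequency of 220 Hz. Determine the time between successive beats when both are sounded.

f_beat = |229 − 220| = 9 Hz.
Beat period T = 1 / f_beat = 1 / 9 s.

0.111 s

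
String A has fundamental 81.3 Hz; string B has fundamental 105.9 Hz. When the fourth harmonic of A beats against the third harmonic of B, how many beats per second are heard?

Fourth harmonic of the first: 4·81.3 = 325.2 Hz.
Third harmonic of the second: 3·105.9 = 317.7 Hz.
f_beat = |325.2 − 317.7| = 7.5 Hz.

7.5 Hz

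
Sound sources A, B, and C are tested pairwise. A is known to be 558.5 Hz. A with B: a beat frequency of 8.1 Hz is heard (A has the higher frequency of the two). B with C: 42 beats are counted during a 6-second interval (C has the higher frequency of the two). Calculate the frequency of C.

557.4 Hz

B is below A, so f_B = 558.5 − 8.1 = 550.4 Hz.
B–C: Beat frequency = 42/6 = 7 Hz.
C is above B, so f_C = 550.4 + 7 = 557.4 Hz.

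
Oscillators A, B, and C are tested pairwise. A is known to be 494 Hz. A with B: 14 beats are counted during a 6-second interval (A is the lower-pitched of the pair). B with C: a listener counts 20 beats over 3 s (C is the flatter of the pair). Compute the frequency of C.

489.6667 Hz

A–B: Beat frequency = 14/6 = 2.3333 Hz.
B is above A, so f_B = 494 + 2.3333 = 496.3333 Hz.
B–C: Beat frequency = 20/3 = 6.6667 Hz.
C is below B, so f_C = 496.3333 − 6.6667 = 489.6667 Hz.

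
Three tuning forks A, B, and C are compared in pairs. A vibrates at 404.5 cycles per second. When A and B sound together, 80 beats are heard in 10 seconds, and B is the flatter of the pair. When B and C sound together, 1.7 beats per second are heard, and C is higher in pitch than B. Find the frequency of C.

A–B: Beat frequency = 80/10 = 8 Hz.
B is below A, so f_B = 404.5 − 8 = 396.5 Hz.
C is above B, so f_C = 396.5 + 1.7 = 398.2 Hz.

398.2 Hz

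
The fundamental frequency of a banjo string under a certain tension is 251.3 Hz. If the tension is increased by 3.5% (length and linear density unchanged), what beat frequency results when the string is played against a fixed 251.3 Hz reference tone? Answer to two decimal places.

4.36 Hz

For a string, f ∝ √T, so the new frequency is 251.3·√1.035 = 255.6599 Hz.
f_beat = |255.6599 − 251.3| = 4.36 Hz.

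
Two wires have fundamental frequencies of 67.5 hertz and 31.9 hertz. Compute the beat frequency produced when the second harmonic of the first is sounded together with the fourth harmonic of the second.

Second harmonic of the first: 2·67.5 = 135.0 Hz.
Fourth harmonic of the second: 4·31.9 = 127.6 Hz.
f_beat = |135.0 − 127.6| = 7.4 Hz.

7.4 Hz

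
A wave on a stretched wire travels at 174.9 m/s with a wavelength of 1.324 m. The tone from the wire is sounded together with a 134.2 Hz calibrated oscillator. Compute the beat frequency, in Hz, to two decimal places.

2.10 Hz

Source frequency f = v/λ = 174.9/1.324 = 132.0997 Hz.
f_beat = |132.0997 − 134.2| = 2.10 Hz.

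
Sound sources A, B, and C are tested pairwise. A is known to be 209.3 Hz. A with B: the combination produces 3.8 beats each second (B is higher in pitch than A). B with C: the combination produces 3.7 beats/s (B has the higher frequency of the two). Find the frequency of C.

B is above A, so f_B = 209.3 + 3.8 = 213.1 Hz.
C is below B, so f_C = 213.1 − 3.7 = 209.4 Hz.

209.4 Hz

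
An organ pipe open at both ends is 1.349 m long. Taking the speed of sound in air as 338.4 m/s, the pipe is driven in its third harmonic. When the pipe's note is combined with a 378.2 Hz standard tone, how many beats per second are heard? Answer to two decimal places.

1.92 Hz

Open pipe: f_n = n·v/(2L) = 3·338.4/(2·1.349) = 376.2787 Hz.
f_beat = |376.2787 − 378.2| = 1.92 Hz.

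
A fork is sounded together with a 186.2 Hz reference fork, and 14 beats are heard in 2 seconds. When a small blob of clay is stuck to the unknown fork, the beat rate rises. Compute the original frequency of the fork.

Beat frequency = 14/2 = 7 Hz.
|f − 186.2| = 7, so the fork was at either 179.2 Hz or 193.2 Hz.
Adding mass to a fork lowers its frequency; the adjustment lowers the fork's frequency.
The beat rate rose, so the adjustment moved the fork further from 186.2 Hz — it was already below the reference.

179.2 Hz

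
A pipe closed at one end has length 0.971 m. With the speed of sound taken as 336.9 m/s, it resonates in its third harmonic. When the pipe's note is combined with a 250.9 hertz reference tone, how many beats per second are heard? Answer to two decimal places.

9.32 Hz

Closed pipe (odd harmonics): f_n = n·v/(4L) = 3·336.9/(4·0.971) = 260.2214 Hz.
f_beat = |260.2214 − 250.9| = 9.32 Hz.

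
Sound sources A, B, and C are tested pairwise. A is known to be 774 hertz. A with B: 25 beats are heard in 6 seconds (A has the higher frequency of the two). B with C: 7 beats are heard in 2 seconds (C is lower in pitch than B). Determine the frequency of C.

766.3333 Hz

A–B: Beat frequency = 25/6 = 4.1667 Hz.
B is below A, so f_B = 774 − 4.1667 = 769.8333 Hz.
B–C: Beat frequency = 7/2 = 3.5 Hz.
C is below B, so f_C = 769.8333 − 3.5 = 766.3333 Hz.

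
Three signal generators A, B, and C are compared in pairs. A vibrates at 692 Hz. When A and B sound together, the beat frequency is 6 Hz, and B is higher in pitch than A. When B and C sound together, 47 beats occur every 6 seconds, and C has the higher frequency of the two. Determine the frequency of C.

705.8333 Hz

B is above A, so f_B = 692 + 6 = 698 Hz.
B–C: Beat frequency = 47/6 = 7.8333 Hz.
C is above B, so f_C = 698 + 7.8333 = 705.8333 Hz.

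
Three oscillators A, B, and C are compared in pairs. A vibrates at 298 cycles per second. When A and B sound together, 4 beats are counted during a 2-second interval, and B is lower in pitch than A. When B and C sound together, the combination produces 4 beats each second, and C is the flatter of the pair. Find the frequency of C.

292 Hz

A–B: Beat frequency = 4/2 = 2 Hz.
B is below A, so f_B = 298 − 2 = 296 Hz.
C is below B, so f_C = 296 − 4 = 292 Hz.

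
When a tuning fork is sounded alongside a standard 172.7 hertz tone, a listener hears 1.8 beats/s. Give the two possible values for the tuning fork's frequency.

170.9 Hz or 174.5 Hz

|f − 172.7| = 1.8, so f = 172.7 ± 1.8.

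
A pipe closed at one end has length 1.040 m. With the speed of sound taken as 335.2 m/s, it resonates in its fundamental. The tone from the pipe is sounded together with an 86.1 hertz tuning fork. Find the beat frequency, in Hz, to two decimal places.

Closed pipe (odd harmonics): f_n = n·v/(4L) = 1·335.2/(4·1.040) = 80.5769 Hz.
f_beat = |80.5769 − 86.1| = 5.52 Hz.

5.52 Hz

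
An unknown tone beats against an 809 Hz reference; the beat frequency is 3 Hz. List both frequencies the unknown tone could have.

|f − 809| = 3, so f = 809 ± 3.

806 Hz or 812 Hz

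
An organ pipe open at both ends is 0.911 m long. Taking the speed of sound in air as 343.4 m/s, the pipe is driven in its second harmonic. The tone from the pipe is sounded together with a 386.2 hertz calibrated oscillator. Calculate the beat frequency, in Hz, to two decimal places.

Open pipe: f_n = n·v/(2L) = 2·343.4/(2·0.911) = 376.9484 Hz.
f_beat = |376.9484 − 386.2| = 9.25 Hz.

9.25 Hz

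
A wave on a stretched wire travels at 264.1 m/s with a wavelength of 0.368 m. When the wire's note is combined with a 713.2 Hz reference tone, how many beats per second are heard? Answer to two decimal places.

Source frequency f = v/λ = 264.1/0.368 = 717.6630 Hz.
f_beat = |717.6630 − 713.2| = 4.46 Hz.

4.46 Hz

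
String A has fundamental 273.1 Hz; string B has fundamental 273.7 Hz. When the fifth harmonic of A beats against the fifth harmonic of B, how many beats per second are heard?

3.0 Hz

Fifth harmonic of the first: 5·273.1 = 1365.5 Hz.
Fifth harmonic of the second: 5·273.7 = 1368.5 Hz.
f_beat = |1365.5 − 1368.5| = 3.0 Hz.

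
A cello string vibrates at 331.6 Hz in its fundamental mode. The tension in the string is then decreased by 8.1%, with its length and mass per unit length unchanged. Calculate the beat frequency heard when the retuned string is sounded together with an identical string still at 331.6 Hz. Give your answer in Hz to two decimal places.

13.71 Hz

For a string, f ∝ √T, so the new frequency is 331.6·√0.919 = 317.8866 Hz.
f_beat = |317.8866 − 331.6| = 13.71 Hz.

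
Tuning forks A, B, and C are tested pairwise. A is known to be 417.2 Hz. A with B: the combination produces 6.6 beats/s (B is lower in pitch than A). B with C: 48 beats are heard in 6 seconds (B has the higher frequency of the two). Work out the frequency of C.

402.6 Hz

B is below A, so f_B = 417.2 − 6.6 = 410.6 Hz.
B–C: Beat frequency = 48/6 = 8 Hz.
C is below B, so f_C = 410.6 − 8 = 402.6 Hz.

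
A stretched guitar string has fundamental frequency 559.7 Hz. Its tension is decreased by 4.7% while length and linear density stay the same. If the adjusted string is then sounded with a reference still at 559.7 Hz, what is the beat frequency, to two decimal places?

For a string, f ∝ √T, so the new frequency is 559.7·√0.953 = 546.3888 Hz.
f_beat = |546.3888 − 559.7| = 13.31 Hz.

13.31 Hz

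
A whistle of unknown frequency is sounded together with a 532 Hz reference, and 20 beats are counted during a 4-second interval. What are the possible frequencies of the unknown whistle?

Beat frequency = 20/4 = 5 Hz.
|f − 532| = 5, so f = 532 ± 5.

527 Hz or 537 Hz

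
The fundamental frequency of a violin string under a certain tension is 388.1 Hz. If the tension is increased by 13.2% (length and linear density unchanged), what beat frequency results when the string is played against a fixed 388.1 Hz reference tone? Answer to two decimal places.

For a string, f ∝ √T, so the new frequency is 388.1·√1.132 = 412.9209 Hz.
f_beat = |412.9209 − 388.1| = 24.82 Hz.

24.82 Hz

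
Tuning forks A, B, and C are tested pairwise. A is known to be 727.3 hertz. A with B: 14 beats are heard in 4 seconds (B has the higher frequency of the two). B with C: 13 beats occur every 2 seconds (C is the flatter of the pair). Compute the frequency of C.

A–B: Beat frequency = 14/4 = 3.5 Hz.
B is above A, so f_B = 727.3 + 3.5 = 730.8 Hz.
B–C: Beat frequency = 13/2 = 6.5 Hz.
C is below B, so f_C = 730.8 − 6.5 = 724.3 Hz.

724.3 Hz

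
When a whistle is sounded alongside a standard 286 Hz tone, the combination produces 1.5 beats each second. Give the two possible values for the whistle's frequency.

284.5 Hz or 287.5 Hz

|f − 286| = 1.5, so f = 286 ± 1.5.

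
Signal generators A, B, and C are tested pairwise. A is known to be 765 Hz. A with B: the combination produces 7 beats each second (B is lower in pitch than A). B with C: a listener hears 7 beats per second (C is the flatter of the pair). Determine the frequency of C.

751 Hz

B is below A, so f_B = 765 − 7 = 758 Hz.
C is below B, so f_C = 758 − 7 = 751 Hz.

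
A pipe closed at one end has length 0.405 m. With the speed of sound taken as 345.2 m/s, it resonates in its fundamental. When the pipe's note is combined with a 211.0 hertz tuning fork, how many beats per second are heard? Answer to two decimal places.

Closed pipe (odd harmonics): f_n = n·v/(4L) = 1·345.2/(4·0.405) = 213.0864 Hz.
f_beat = |213.0864 − 211.0| = 2.09 Hz.

2.09 Hz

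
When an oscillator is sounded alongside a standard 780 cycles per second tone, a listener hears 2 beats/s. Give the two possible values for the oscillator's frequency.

778 Hz or 782 Hz

|f − 780| = 2, so f = 780 ± 2.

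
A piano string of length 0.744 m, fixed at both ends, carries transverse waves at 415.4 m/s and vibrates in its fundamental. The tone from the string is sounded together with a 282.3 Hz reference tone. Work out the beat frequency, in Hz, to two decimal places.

3.13 Hz

For a string fixed at both ends, f_n = n·v/(2L) = 1·415.4/(2·0.744) = 279.1667 Hz.
f_beat = |279.1667 − 282.3| = 3.13 Hz.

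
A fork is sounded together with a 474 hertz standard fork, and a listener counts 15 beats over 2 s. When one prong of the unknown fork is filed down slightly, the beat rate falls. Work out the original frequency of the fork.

Beat frequency = 15/2 = 7.5 Hz.
|f − 474| = 7.5, so the fork was at either 466.5 Hz or 481.5 Hz.
Filing a prong removes mass and raises the fork's frequency; the adjustment raises the fork's frequency.
The beat rate fell, so the adjustment moved the fork toward 474 Hz — it must have started below the reference.

466.5 Hz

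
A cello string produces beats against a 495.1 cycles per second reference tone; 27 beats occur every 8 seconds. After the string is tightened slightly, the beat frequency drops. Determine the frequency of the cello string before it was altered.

Beat frequency = 27/8 = 3.375 Hz.
|f − 495.1| = 3.375, so the cello string was at either 491.725 Hz or 498.475 Hz.
Increasing tension raises a string's frequency; the adjustment raises the cello string's frequency.
The beat rate fell, so the adjustment moved the cello string toward 495.1 Hz — it must have started below the reference.

491.725 Hz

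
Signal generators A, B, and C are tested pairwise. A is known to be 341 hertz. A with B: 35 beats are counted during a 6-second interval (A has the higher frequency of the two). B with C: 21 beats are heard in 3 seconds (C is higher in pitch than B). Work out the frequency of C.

342.1667 Hz

A–B: Beat frequency = 35/6 = 5.8333 Hz.
B is below A, so f_B = 341 − 5.8333 = 335.1667 Hz.
B–C: Beat frequency = 21/3 = 7 Hz.
C is above B, so f_C = 335.1667 + 7 = 342.1667 Hz.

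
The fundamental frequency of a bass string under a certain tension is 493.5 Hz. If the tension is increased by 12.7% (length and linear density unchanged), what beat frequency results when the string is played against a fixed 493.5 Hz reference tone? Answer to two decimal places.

For a string, f ∝ √T, so the new frequency is 493.5·√1.127 = 523.9009 Hz.
f_beat = |523.9009 − 493.5| = 30.40 Hz.

30.40 Hz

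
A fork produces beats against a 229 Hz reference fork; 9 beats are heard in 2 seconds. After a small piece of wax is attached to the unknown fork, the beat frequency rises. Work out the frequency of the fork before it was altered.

224.5 Hz

Beat frequency = 9/2 = 4.5 Hz.
|f − 229| = 4.5, so the fork was at either 224.5 Hz or 233.5 Hz.
Loading a fork with wax lowers its frequency; the adjustment lowers the fork's frequency.
The beat rate rose, so the adjustment moved the fork further from 229 Hz — it was already below the reference.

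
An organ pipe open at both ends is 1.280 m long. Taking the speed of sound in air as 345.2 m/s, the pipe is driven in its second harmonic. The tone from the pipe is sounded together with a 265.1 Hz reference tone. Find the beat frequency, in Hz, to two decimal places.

Open pipe: f_n = n·v/(2L) = 2·345.2/(2·1.280) = 269.6875 Hz.
f_beat = |269.6875 − 265.1| = 4.59 Hz.

4.59 Hz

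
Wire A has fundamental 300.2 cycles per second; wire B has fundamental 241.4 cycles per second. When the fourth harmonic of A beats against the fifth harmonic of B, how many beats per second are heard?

6.2 Hz

Fourth harmonic of the first: 4·300.2 = 1200.8 Hz.
Fifth harmonic of the second: 5·241.4 = 1207.0 Hz.
f_beat = |1200.8 − 1207.0| = 6.2 Hz.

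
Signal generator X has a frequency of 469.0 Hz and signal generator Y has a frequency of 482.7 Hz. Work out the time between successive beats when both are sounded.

0.073 s

f_beat = |469.0 − 482.7| = 13.7 Hz.
Beat period T = 1 / f_beat = 1 / 13.7 s.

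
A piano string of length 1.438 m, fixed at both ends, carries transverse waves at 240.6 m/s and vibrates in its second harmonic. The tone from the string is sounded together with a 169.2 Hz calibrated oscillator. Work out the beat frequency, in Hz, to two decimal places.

1.88 Hz

For a string fixed at both ends, f_n = n·v/(2L) = 2·240.6/(2·1.438) = 167.3157 Hz.
f_beat = |167.3157 − 169.2| = 1.88 Hz.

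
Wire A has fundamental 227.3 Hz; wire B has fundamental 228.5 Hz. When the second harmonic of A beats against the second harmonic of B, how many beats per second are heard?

2.4 Hz

Second harmonic of the first: 2·227.3 = 454.6 Hz.
Second harmonic of the second: 2·228.5 = 457.0 Hz.
f_beat = |454.6 − 457.0| = 2.4 Hz.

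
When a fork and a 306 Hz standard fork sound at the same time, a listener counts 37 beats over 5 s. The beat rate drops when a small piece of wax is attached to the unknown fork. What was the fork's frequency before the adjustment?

Beat frequency = 37/5 = 7.4 Hz.
|f − 306| = 7.4, so the fork was at either 298.6 Hz or 313.4 Hz.
Loading a fork with wax lowers its frequency; the adjustment lowers the fork's frequency.
The beat rate fell, so the adjustment moved the fork toward 306 Hz — it must have started above the reference.

313.4 Hz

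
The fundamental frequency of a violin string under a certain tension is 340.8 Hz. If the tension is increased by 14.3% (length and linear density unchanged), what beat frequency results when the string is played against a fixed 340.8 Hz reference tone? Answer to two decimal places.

For a string, f ∝ √T, so the new frequency is 340.8·√1.143 = 364.3533 Hz.
f_beat = |364.3533 − 340.8| = 23.55 Hz.

23.55 Hz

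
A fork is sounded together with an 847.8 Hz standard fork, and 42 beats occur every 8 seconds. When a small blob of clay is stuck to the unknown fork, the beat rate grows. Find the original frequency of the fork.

Beat frequency = 42/8 = 5.25 Hz.
|f − 847.8| = 5.25, so the fork was at either 842.55 Hz or 853.05 Hz.
Adding mass to a fork lowers its frequency; the adjustment lowers the fork's frequency.
The beat rate rose, so the adjustment moved the fork further from 847.8 Hz — it was already below the reference.

842.55 Hz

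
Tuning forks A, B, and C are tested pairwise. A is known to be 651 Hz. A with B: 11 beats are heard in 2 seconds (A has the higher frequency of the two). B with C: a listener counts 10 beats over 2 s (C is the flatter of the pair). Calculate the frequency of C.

A–B: Beat frequency = 11/2 = 5.5 Hz.
B is below A, so f_B = 651 − 5.5 = 645.5 Hz.
B–C: Beat frequency = 10/2 = 5 Hz.
C is below B, so f_C = 645.5 − 5 = 640.5 Hz.

640.5 Hz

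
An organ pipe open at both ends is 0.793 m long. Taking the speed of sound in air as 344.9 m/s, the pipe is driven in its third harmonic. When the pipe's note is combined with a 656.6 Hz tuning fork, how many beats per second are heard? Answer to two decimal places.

Open pipe: f_n = n·v/(2L) = 3·344.9/(2·0.793) = 652.3960 Hz.
f_beat = |652.3960 − 656.6| = 4.20 Hz.

4.20 Hz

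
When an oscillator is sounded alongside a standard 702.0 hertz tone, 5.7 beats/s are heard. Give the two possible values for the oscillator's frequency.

696.3 Hz or 707.7 Hz

|f − 702.0| = 5.7, so f = 702.0 ± 5.7.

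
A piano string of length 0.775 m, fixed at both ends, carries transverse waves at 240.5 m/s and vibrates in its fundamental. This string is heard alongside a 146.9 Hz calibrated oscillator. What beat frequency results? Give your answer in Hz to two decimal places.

8.26 Hz

For a string fixed at both ends, f_n = n·v/(2L) = 1·240.5/(2·0.775) = 155.1613 Hz.
f_beat = |155.1613 − 146.9| = 8.26 Hz.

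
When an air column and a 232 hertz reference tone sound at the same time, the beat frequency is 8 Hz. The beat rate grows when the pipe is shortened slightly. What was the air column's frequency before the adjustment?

|f − 232| = 8, so the air column was at either 224 Hz or 240 Hz.
A shorter pipe has a higher fundamental; the adjustment raises the air column's frequency.
The beat rate rose, so the adjustment moved the air column further from 232 Hz — it was already above the reference.

240 Hz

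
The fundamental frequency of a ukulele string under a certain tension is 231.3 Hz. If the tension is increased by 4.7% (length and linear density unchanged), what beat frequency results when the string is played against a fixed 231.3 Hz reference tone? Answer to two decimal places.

5.37 Hz

For a string, f ∝ √T, so the new frequency is 231.3·√1.047 = 236.6731 Hz.
f_beat = |236.6731 − 231.3| = 5.37 Hz.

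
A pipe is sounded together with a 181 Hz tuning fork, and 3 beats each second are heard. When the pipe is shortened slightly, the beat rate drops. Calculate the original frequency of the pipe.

178 Hz

|f − 181| = 3, so the pipe was at either 178 Hz or 184 Hz.
A shorter pipe has a higher fundamental; the adjustment raises the pipe's frequency.
The beat rate fell, so the adjustment moved the pipe toward 181 Hz — it must have started below the reference.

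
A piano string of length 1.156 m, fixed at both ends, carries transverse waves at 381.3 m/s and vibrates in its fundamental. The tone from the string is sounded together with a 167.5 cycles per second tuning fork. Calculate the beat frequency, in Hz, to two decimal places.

For a string fixed at both ends, f_n = n·v/(2L) = 1·381.3/(2·1.156) = 164.9221 Hz.
f_beat = |164.9221 − 167.5| = 2.58 Hz.

2.58 Hz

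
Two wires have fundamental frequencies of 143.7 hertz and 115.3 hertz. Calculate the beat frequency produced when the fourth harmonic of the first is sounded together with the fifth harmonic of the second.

1.7 Hz

Fourth harmonic of the first: 4·143.7 = 574.8 Hz.
Fifth harmonic of the second: 5·115.3 = 576.5 Hz.
f_beat = |574.8 − 576.5| = 1.7 Hz.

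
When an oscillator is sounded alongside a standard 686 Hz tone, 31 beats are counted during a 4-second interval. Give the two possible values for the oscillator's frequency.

Beat frequency = 31/4 = 7.75 Hz.
|f − 686| = 7.75, so f = 686 ± 7.75.

678.25 Hz or 693.75 Hz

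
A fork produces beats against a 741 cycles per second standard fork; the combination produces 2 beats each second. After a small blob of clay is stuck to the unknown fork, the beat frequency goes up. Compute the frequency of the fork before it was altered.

|f − 741| = 2, so the fork was at either 739 Hz or 743 Hz.
Adding mass to a fork lowers its frequency; the adjustment lowers the fork's frequency.
The beat rate rose, so the adjustment moved the fork further from 741 Hz — it was already below the reference.

739 Hz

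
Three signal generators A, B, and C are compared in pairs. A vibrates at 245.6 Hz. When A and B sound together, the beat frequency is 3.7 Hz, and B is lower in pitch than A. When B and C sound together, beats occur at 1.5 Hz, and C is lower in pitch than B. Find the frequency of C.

B is below A, so f_B = 245.6 − 3.7 = 241.9 Hz.
C is below B, so f_C = 241.9 − 1.5 = 240.4 Hz.

240.4 Hz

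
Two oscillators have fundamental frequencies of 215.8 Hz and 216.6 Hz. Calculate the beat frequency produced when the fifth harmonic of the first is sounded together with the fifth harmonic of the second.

Fifth harmonic of the first: 5·215.8 = 1079.0 Hz.
Fifth harmonic of the second: 5·216.6 = 1083.0 Hz.
f_beat = |1079.0 − 1083.0| = 4.0 Hz.

4.0 Hz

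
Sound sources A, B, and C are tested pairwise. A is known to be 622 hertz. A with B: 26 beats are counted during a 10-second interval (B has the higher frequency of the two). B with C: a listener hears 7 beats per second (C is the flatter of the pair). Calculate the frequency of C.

617.6 Hz

A–B: Beat frequency = 26/10 = 2.6 Hz.
B is above A, so f_B = 622 + 2.6 = 624.6 Hz.
C is below B, so f_C = 624.6 − 7 = 617.6 Hz.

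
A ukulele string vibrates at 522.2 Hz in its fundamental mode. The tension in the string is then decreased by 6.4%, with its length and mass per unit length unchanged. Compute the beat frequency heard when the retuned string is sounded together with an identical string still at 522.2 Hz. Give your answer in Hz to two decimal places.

For a string, f ∝ √T, so the new frequency is 522.2·√0.936 = 505.2133 Hz.
f_beat = |505.2133 − 522.2| = 16.99 Hz.

16.99 Hz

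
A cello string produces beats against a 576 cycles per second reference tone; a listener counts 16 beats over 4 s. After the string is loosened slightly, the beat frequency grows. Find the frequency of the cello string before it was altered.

572 Hz

Beat frequency = 16/4 = 4 Hz.
|f − 576| = 4, so the cello string was at either 572 Hz or 580 Hz.
Reducing tension lowers a string's frequency; the adjustment lowers the cello string's frequency.
The beat rate rose, so the adjustment moved the cello string further from 576 Hz — it was already below the reference.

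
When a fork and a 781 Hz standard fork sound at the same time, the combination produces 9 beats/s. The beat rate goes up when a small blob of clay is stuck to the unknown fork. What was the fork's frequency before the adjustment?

|f − 781| = 9, so the fork was at either 772 Hz or 790 Hz.
Adding mass to a fork lowers its frequency; the adjustment lowers the fork's frequency.
The beat rate rose, so the adjustment moved the fork further from 781 Hz — it was already below the reference.

772 Hz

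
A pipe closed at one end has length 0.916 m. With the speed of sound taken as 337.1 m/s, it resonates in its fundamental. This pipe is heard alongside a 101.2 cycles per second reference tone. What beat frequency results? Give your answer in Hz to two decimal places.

9.20 Hz

Closed pipe (odd harmonics): f_n = n·v/(4L) = 1·337.1/(4·0.916) = 92.0033 Hz.
f_beat = |92.0033 − 101.2| = 9.20 Hz.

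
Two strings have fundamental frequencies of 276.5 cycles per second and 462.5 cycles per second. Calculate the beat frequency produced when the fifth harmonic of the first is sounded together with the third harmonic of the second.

5.0 Hz

Fifth harmonic of the first: 5·276.5 = 1382.5 Hz.
Third harmonic of the second: 3·462.5 = 1387.5 Hz.
f_beat = |1382.5 − 1387.5| = 5.0 Hz.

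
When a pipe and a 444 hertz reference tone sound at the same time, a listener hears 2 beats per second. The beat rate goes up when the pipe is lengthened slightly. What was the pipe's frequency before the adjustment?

|f − 444| = 2, so the pipe was at either 442 Hz or 446 Hz.
A longer pipe has a lower fundamental; the adjustment lowers the pipe's frequency.
The beat rate rose, so the adjustment moved the pipe further from 444 Hz — it was already below the reference.

442 Hz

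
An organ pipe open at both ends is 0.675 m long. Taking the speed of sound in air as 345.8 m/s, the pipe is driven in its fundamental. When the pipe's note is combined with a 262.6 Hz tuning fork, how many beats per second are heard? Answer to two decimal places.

6.45 Hz

Open pipe: f_n = n·v/(2L) = 1·345.8/(2·0.675) = 256.1481 Hz.
f_beat = |256.1481 − 262.6| = 6.45 Hz.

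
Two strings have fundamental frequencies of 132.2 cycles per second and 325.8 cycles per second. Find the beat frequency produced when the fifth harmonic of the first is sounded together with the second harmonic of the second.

9.4 Hz

Fifth harmonic of the first: 5·132.2 = 661.0 Hz.
Second harmonic of the second: 2·325.8 = 651.6 Hz.
f_beat = |661.0 − 651.6| = 9.4 Hz.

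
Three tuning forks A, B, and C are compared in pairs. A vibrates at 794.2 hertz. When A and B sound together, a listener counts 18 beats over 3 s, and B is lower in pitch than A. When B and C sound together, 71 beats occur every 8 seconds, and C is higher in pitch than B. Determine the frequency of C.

797.075 Hz

A–B: Beat frequency = 18/3 = 6 Hz.
B is below A, so f_B = 794.2 − 6 = 788.2 Hz.
B–C: Beat frequency = 71/8 = 8.875 Hz.
C is above B, so f_C = 788.2 + 8.875 = 797.075 Hz.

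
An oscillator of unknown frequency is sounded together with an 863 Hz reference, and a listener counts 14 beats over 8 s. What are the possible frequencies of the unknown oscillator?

861.25 Hz or 864.75 Hz

Beat frequency = 14/8 = 1.75 Hz.
|f − 863| = 1.75, so f = 863 ± 1.75.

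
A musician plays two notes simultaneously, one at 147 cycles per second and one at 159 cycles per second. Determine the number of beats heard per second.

12 Hz

Beats arise from superposition of two nearby frequencies; the beat rate is |f₁ − f₂|.
|147 − 159| = 12 Hz.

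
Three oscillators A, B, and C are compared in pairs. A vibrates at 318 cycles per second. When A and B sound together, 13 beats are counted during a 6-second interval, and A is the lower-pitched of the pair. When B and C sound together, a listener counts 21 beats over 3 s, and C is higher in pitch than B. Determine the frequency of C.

A–B: Beat frequency = 13/6 = 2.1667 Hz.
B is above A, so f_B = 318 + 2.1667 = 320.1667 Hz.
B–C: Beat frequency = 21/3 = 7 Hz.
C is above B, so f_C = 320.1667 + 7 = 327.1667 Hz.

327.1667 Hz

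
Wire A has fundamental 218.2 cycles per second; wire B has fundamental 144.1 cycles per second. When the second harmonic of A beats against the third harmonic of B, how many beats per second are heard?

4.1 Hz

Second harmonic of the first: 2·218.2 = 436.4 Hz.
Third harmonic of the second: 3·144.1 = 432.3 Hz.
f_beat = |436.4 − 432.3| = 4.1 Hz.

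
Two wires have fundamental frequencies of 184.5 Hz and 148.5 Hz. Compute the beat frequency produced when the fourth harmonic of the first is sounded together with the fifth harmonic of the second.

4.5 Hz

Fourth harmonic of the first: 4·184.5 = 738.0 Hz.
Fifth harmonic of the second: 5·148.5 = 742.5 Hz.
f_beat = |738.0 − 742.5| = 4.5 Hz.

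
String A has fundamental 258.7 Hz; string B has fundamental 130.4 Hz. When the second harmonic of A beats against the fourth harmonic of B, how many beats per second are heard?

4.2 Hz

Second harmonic of the first: 2·258.7 = 517.4 Hz.
Fourth harmonic of the second: 4·130.4 = 521.6 Hz.
f_beat = |517.4 − 521.6| = 4.2 Hz.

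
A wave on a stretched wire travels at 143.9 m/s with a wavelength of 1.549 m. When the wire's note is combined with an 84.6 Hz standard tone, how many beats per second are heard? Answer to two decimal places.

Source frequency f = v/λ = 143.9/1.549 = 92.8986 Hz.
f_beat = |92.8986 − 84.6| = 8.30 Hz.

8.30 Hz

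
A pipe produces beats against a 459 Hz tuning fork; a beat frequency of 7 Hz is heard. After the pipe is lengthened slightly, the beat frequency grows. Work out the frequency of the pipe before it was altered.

|f − 459| = 7, so the pipe was at either 452 Hz or 466 Hz.
A longer pipe has a lower fundamental; the adjustment lowers the pipe's frequency.
The beat rate rose, so the adjustment moved the pipe further from 459 Hz — it was already below the reference.

452 Hz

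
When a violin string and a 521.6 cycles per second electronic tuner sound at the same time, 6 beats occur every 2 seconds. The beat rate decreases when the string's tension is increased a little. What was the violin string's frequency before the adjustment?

Beat frequency = 6/2 = 3 Hz.
|f − 521.6| = 3, so the violin string was at either 518.6 Hz or 524.6 Hz.
Higher tension means higher frequency; the adjustment raises the violin string's frequency.
The beat rate fell, so the adjustment moved the violin string toward 521.6 Hz — it must have started below the reference.

518.6 Hz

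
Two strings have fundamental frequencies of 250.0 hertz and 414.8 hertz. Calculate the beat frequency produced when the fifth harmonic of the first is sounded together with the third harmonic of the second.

Fifth harmonic of the first: 5·250.0 = 1250.0 Hz.
Third harmonic of the second: 3·414.8 = 1244.4 Hz.
f_beat = |1250.0 − 1244.4| = 5.6 Hz.

5.6 Hz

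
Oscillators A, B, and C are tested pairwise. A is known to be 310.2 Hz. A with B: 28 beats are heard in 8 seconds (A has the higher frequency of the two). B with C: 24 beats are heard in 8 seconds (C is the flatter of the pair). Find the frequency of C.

303.7 Hz

A–B: Beat frequency = 28/8 = 3.5 Hz.
B is below A, so f_B = 310.2 − 3.5 = 306.7 Hz.
B–C: Beat frequency = 24/8 = 3 Hz.
C is below B, so f_C = 306.7 − 3 = 303.7 Hz.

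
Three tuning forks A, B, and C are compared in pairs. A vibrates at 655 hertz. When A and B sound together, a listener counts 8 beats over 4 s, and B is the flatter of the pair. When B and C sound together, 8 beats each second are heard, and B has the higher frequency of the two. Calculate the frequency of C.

A–B: Beat frequency = 8/4 = 2 Hz.
B is below A, so f_B = 655 − 2 = 653 Hz.
C is below B, so f_C = 653 − 8 = 645 Hz.

645 Hz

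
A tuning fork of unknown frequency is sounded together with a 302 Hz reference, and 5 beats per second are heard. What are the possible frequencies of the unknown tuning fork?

297 Hz or 307 Hz

|f − 302| = 5, so f = 302 ± 5.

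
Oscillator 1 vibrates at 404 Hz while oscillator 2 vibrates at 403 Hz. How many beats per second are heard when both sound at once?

f_beat = |f₁ − f₂|.
|404 − 403| = 1 Hz.

1 Hz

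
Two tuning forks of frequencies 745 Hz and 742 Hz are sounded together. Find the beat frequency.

3 Hz

The beat frequency equals the magnitude of the frequency difference.
|745 − 742| = 3 Hz.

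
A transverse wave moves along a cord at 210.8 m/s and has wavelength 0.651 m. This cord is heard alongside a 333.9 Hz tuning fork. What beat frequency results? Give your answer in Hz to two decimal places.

Source frequency f = v/λ = 210.8/0.651 = 323.8095 Hz.
f_beat = |323.8095 − 333.9| = 10.09 Hz.

10.09 Hz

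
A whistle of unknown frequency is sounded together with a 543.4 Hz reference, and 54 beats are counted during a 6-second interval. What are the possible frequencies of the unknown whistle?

534.4 Hz or 552.4 Hz

Beat frequency = 54/6 = 9 Hz.
|f − 543.4| = 9, so f = 543.4 ± 9.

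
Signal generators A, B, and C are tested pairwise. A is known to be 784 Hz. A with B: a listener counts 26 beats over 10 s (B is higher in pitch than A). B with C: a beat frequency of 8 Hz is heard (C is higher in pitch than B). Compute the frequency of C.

794.6 Hz

A–B: Beat frequency = 26/10 = 2.6 Hz.
B is above A, so f_B = 784 + 2.6 = 786.6 Hz.
C is above B, so f_C = 786.6 + 8 = 794.6 Hz.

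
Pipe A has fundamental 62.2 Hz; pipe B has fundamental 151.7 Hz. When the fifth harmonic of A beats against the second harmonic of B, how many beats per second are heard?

7.6 Hz

Fifth harmonic of the first: 5·62.2 = 311.0 Hz.
Second harmonic of the second: 2·151.7 = 303.4 Hz.
f_beat = |311.0 − 303.4| = 7.6 Hz.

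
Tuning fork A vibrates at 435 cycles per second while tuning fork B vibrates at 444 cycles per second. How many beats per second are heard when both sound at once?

9 Hz

Beats arise from superposition of two nearby frequencies; the beat rate is |f₁ − f₂|.
|435 − 444| = 9 Hz.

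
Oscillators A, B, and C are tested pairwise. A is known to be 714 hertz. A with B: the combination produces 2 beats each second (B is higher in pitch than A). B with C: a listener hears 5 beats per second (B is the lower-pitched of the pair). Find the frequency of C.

B is above A, so f_B = 714 + 2 = 716 Hz.
C is above B, so f_C = 716 + 5 = 721 Hz.

721 Hz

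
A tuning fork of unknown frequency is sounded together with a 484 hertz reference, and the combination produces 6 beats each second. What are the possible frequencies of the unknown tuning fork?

|f − 484| = 6, so f = 484 ± 6.

478 Hz or 490 Hz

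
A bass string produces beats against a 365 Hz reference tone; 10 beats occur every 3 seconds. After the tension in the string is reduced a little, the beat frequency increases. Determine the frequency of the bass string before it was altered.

Beat frequency = 10/3 = 3.3333 Hz.
|f − 365| = 3.3333, so the bass string was at either 361.6667 Hz or 368.3333 Hz.
Lower tension means lower frequency; the adjustment lowers the bass string's frequency.
The beat rate rose, so the adjustment moved the bass string further from 365 Hz — it was already below the reference.

361.6667 Hz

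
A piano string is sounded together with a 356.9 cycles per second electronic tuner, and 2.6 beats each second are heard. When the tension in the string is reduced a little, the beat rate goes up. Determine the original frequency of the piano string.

354.3 Hz

|f − 356.9| = 2.6, so the piano string was at either 354.3 Hz or 359.5 Hz.
Lower tension means lower frequency; the adjustment lowers the piano string's frequency.
The beat rate rose, so the adjustment moved the piano string further from 356.9 Hz — it was already below the reference.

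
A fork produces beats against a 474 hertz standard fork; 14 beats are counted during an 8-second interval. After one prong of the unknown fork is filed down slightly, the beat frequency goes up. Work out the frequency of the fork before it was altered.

475.75 Hz

Beat frequency = 14/8 = 1.75 Hz.
|f − 474| = 1.75, so the fork was at either 472.25 Hz or 475.75 Hz.
Filing a prong removes mass and raises the fork's frequency; the adjustment raises the fork's frequency.
The beat rate rose, so the adjustment moved the fork further from 474 Hz — it was already above the reference.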